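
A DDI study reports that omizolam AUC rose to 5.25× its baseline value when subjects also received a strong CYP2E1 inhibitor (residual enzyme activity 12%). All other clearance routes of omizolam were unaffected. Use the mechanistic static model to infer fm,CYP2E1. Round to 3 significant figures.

CL'/CL = 1 / 5.25 = 0.1905
0.12·fm + (1 − fm) = 0.1905
fm = (0.1905 − 1) / (0.12 − 1) = 0.920

0.920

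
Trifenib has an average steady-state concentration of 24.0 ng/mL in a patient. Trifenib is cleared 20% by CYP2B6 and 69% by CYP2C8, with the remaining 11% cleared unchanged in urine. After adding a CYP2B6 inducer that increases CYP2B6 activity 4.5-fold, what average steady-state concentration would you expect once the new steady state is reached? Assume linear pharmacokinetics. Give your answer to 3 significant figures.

The CYP2B6 pathway (20% of clearance) rises to 4.5× activity: 0.2 × 4.5 = 0.9.
CYP2C8 (69%) and the residual 11% are unaffected.
Relative clearance = 0.9 + 0.69 + 0.11 = 1.7.
With dosing unchanged, average steady-state concentration scales as 1/CL: 24.0 / 1.7 = 14.1 ng/mL.

14.1 ng/mL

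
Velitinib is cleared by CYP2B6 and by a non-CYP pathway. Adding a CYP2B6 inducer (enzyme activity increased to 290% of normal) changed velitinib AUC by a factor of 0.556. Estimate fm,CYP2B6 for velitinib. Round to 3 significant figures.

0.420

Let fm be the CYP2B6 fraction. New clearance relative to baseline = fm × 2.9 + (1 − fm).
AUC ratio = 1 / (new CL fraction), so new CL fraction = 1 / 0.556 = 1.799.
fm × 2.9 + 1 − fm = 1.799  ⇒  fm × (2.9 − 1) = 0.7986  ⇒  fm = 0.420.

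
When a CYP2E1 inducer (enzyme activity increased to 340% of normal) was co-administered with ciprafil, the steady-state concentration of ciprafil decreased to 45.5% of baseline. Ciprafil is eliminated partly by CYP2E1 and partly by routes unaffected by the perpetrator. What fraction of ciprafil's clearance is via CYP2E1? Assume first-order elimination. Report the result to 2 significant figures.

Write x for the fraction cleared via CYP2E1. The observed steady-state concentration change means clearance rose to 1/0.455 = 2.198 of baseline.
Setting x·3.4 + (1 − x) = 2.198 and solving: x = (2.198 − 1)/(3.4 − 1) = 0.50.

0.50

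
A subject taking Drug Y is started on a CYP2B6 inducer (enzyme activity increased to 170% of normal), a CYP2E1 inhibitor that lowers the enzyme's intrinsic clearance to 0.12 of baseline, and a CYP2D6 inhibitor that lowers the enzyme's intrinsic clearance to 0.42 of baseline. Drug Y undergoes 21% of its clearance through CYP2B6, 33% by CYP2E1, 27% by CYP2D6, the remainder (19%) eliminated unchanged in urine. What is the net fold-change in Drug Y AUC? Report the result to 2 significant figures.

The CYP2B6 pathway (21% of clearance) is boosted to 1.7× activity: 0.21 × 1.7 = 0.357.
The CYP2E1 pathway (33% of clearance) drops to 0.12× activity: 0.33 × 0.12 = 0.0396.
The CYP2D6 pathway (27% of clearance) drops to 0.42× activity: 0.27 × 0.42 = 0.1134.
The remaining 19% of clearance is unaffected.
CL_new/CL_old = 0.357 + 0.0396 + 0.1134 + 0.19 = 0.7.
AUC ∝ 1/CL: fold-change = 1 / 0.7 = 1.4.

1.4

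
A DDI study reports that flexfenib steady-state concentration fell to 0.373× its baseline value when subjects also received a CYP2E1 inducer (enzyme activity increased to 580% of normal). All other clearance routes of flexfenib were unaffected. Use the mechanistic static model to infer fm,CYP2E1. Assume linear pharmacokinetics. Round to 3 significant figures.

CL'/CL = 1 / 0.373 = 2.681
5.8·fm + (1 − fm) = 2.681
fm = (2.681 − 1) / (5.8 − 1) = 0.350

0.350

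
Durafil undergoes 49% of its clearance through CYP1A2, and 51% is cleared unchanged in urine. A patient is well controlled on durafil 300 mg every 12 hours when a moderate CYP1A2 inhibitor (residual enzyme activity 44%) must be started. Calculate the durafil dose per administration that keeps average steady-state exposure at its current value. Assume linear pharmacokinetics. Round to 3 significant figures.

218 mg

The CYP1A2 pathway (49% of clearance) falls to 0.44× activity: 0.49 × 0.44 = 0.2156.
The remaining 51% of clearance is unaffected.
CL_new/CL_old = 0.2156 + 0.51 = 0.7256.
Css,avg = (dose rate)/CL, so holding Css fixed requires dose ∝ CL: 300 × 0.7256 = 218 mg.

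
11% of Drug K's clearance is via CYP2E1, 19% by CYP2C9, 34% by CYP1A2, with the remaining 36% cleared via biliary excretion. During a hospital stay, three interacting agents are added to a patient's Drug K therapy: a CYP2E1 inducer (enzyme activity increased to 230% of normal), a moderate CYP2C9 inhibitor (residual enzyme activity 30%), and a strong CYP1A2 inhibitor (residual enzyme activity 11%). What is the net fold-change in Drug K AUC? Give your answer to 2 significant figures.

The CYP2E1 pathway (11% of clearance) increases to 2.3× activity: 0.11 × 2.3 = 0.253.
The CYP2C9 pathway (19% of clearance) is reduced to 0.3× activity: 0.19 × 0.3 = 0.057.
The CYP1A2 pathway (34% of clearance) drops to 0.11× activity: 0.34 × 0.11 = 0.0374.
The remaining 36% of clearance is unaffected.
New clearance relative to baseline: 0.253 + 0.057 + 0.0374 + 0.36 = 0.7074.
Net AUC ratio = 1 / 0.7074 = 1.4.

1.4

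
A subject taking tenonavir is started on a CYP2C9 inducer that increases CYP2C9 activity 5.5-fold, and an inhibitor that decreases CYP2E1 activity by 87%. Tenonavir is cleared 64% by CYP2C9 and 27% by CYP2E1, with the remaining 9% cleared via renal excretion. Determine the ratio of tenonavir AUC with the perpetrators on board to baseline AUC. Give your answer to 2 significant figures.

CYP2C9: 0.64 × 5.5 = 3.52
CYP2E1: 0.27 × 0.13 = 0.0351
Other: 0.09 (unchanged)
CL_new/CL_old = 3.52 + 0.0351 + 0.09 = 3.6451.
Because AUC varies inversely with clearance, the combined effect is 1 / 3.6451 = 0.27.

0.27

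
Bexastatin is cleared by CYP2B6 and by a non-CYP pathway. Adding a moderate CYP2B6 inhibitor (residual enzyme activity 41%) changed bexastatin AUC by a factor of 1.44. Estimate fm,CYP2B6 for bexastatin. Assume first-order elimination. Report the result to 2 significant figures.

0.52

Call the CYP2B6 fraction fm. After the interaction, CL_new/CL_old = fm × 0.41 + (1 − fm).
AUC ratio = 1 / (new CL fraction), so new CL fraction = 1 / 1.44 = 0.6944.
fm × 0.41 + 1 − fm = 0.6944  ⇒  fm × (0.41 − 1) = −0.3056  ⇒  fm = 0.52.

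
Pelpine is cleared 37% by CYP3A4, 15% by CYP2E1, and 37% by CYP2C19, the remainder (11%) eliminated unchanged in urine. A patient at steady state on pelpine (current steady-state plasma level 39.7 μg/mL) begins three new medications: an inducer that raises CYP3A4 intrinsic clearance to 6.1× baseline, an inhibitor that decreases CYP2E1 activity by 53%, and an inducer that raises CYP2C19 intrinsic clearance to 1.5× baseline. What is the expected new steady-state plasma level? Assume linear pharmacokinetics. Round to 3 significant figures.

13.3 μg/mL

The CYP3A4 pathway (37% of clearance) is boosted to 6.1× activity: 0.37 × 6.1 = 2.257.
The CYP2E1 pathway (15% of clearance) falls to 0.47× activity: 0.15 × 0.47 = 0.0705.
The CYP2C19 pathway (37% of clearance) is boosted to 1.5× activity: 0.37 × 1.5 = 0.555.
Non-CYP routes (11%) are unchanged.
Relative clearance = 2.257 + 0.0705 + 0.555 + 0.11 = 2.9925.
Dividing the baseline by the relative clearance: 39.7 / 2.9925 = 13.3 μg/mL.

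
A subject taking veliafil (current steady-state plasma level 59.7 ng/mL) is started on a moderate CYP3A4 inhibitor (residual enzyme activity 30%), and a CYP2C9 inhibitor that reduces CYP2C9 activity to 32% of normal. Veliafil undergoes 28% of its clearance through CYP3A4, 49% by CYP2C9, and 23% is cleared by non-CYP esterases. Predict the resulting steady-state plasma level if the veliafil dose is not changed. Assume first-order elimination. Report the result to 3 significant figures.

127 ng/mL

The CYP3A4 pathway (28% of clearance) falls to 0.3× activity: 0.28 × 0.3 = 0.084.
The CYP2C9 pathway (49% of clearance) is reduced to 0.32× activity: 0.49 × 0.32 = 0.1568.
Non-CYP routes (23%) are unchanged.
Relative clearance = 0.084 + 0.1568 + 0.23 = 0.4708.
Dividing the baseline by the relative clearance: 59.7 / 0.4708 = 127 ng/mL.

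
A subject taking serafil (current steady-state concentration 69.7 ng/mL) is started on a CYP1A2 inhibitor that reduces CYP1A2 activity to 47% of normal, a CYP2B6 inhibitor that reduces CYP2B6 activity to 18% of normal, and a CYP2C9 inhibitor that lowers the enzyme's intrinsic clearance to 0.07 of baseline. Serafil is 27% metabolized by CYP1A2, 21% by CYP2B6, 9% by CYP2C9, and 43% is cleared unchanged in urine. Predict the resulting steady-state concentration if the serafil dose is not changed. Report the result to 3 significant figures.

116 ng/mL

The CYP1A2 pathway (27% of clearance) falls to 0.47× activity: 0.27 × 0.47 = 0.1269.
The CYP2B6 pathway (21% of clearance) is reduced to 0.18× activity: 0.21 × 0.18 = 0.0378.
The CYP2C9 pathway (9% of clearance) drops to 0.07× activity: 0.09 × 0.07 = 0.0063.
The remaining 43% of clearance is unaffected.
CL_new/CL_old = 0.1269 + 0.0378 + 0.0063 + 0.43 = 0.601.
Steady-state concentration ∝ 1/CL: new value = 69.7 / 0.601 = 116 ng/mL.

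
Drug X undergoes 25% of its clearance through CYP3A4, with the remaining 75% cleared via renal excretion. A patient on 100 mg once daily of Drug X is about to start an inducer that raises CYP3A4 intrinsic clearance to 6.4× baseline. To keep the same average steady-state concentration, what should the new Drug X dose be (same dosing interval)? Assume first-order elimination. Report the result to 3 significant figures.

235 mg

CYP3A4: 0.25 × 6.4 = 1.6
Other: 0.75 (unchanged)
Relative clearance = 1.6 + 0.75 = 2.35.
To maintain the same steady-state level, dose must scale with clearance: new dose = 100 × 2.35 = 235 mg.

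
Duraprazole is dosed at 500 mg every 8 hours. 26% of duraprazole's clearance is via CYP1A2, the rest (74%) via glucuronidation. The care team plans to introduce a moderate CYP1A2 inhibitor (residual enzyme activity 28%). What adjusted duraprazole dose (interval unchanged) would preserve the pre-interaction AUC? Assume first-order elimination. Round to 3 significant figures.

CYP1A2: 0.26 × 0.28 = 0.0728
Other: 0.74 (unchanged)
CL_new/CL_old = 0.0728 + 0.74 = 0.8128.
Css,avg = (dose rate)/CL, so holding Css fixed requires dose ∝ CL: 500 × 0.8128 = 406 mg.

406 mg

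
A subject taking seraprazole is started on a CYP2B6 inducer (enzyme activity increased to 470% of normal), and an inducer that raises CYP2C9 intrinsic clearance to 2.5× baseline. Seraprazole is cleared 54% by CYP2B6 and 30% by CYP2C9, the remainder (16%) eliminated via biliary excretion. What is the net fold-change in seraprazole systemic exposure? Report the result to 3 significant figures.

The CYP2B6 pathway (54% of clearance) increases to 4.7× activity: 0.54 × 4.7 = 2.538.
The CYP2C9 pathway (30% of clearance) rises to 2.5× activity: 0.3 × 2.5 = 0.75.
Non-CYP routes (16%) are unchanged.
Relative clearance = 2.538 + 0.75 + 0.16 = 3.448.
Because systemic exposure varies inversely with clearance, the combined effect is 1 / 3.448 = 0.290.

0.290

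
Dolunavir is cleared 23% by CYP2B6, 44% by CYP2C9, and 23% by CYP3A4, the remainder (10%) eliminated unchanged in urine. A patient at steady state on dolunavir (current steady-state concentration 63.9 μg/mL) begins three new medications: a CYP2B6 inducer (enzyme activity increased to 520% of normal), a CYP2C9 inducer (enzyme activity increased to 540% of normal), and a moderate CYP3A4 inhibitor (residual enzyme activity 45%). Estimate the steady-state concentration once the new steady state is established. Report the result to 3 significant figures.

The CYP2B6 pathway (23% of clearance) rises to 5.2× activity: 0.23 × 5.2 = 1.196.
The CYP2C9 pathway (44% of clearance) is boosted to 5.4× activity: 0.44 × 5.4 = 2.376.
The CYP3A4 pathway (23% of clearance) is reduced to 0.45× activity: 0.23 × 0.45 = 0.1035.
Non-CYP routes (10%) are unchanged.
Relative clearance = 1.196 + 2.376 + 0.1035 + 0.1 = 3.7755.
Dividing the baseline by the relative clearance: 63.9 / 3.7755 = 16.9 μg/mL.

16.9 μg/mL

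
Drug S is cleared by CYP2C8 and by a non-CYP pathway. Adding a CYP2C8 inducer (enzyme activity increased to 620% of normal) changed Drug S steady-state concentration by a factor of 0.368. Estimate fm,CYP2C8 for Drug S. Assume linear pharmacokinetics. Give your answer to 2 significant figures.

0.33

CL'/CL = 1 / 0.368 = 2.717
6.2·fm + (1 − fm) = 2.717
fm = (2.717 − 1) / (6.2 − 1) = 0.33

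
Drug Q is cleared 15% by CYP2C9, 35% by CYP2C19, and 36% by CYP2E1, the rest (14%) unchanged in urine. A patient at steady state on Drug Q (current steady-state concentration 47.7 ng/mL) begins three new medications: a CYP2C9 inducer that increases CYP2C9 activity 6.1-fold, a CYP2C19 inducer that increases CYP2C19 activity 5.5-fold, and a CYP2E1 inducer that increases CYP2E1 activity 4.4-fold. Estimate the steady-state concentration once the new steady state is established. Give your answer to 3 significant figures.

10.5 ng/mL

CYP2C9: 0.15 × 6.1 = 0.915
CYP2C19: 0.35 × 5.5 = 1.925
CYP2E1: 0.36 × 4.4 = 1.584
Other: 0.14 (unchanged)
New clearance relative to baseline: 0.915 + 1.925 + 1.584 + 0.14 = 4.564.
Dividing the baseline by the relative clearance: 47.7 / 4.564 = 10.5 ng/mL.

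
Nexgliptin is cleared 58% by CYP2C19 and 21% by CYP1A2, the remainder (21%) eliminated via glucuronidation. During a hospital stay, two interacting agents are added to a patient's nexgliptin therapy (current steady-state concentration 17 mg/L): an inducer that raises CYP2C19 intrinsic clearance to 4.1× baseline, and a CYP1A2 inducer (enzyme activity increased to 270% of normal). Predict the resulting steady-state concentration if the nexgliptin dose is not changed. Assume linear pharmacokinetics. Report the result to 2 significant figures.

5.4 mg/L

The CYP2C19 pathway (58% of clearance) is boosted to 4.1× activity: 0.58 × 4.1 = 2.378.
The CYP1A2 pathway (21% of clearance) increases to 2.7× activity: 0.21 × 2.7 = 0.567.
The remaining 21% of clearance is unaffected.
CL_new/CL_old = 2.378 + 0.567 + 0.21 = 3.155.
New steady-state concentration = 17 / 3.155 = 5.4 mg/L (concentration scales inversely with clearance).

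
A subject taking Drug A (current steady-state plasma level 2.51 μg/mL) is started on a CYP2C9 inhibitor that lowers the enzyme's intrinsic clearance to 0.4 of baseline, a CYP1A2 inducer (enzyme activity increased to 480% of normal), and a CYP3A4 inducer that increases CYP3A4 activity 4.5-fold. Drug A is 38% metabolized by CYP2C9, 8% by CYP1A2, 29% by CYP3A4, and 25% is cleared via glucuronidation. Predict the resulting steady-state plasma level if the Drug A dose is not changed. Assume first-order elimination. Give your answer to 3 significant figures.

1.20 μg/mL

The CYP2C9 pathway (38% of clearance) is reduced to 0.4× activity: 0.38 × 0.4 = 0.152.
The CYP1A2 pathway (8% of clearance) is boosted to 4.8× activity: 0.08 × 4.8 = 0.384.
The CYP3A4 pathway (29% of clearance) rises to 4.5× activity: 0.29 × 4.5 = 1.305.
Non-CYP routes (25%) are unchanged.
CL_new/CL_old = 0.152 + 0.384 + 1.305 + 0.25 = 2.091.
New steady-state plasma level = 2.51 / 2.091 = 1.20 μg/mL (concentration scales inversely with clearance).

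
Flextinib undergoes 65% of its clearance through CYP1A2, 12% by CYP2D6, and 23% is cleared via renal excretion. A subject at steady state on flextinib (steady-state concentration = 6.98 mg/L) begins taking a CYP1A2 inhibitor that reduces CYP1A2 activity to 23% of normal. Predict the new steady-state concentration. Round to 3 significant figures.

The CYP1A2 pathway (65% of clearance) is reduced to 0.23× activity: 0.65 × 0.23 = 0.1495.
CYP2D6 (12%) and the residual 23% are unaffected.
Relative clearance = 0.1495 + 0.12 + 0.23 = 0.4995.
New steady-state concentration = baseline ÷ relative clearance = 6.98 / 0.4995 = 14.0 mg/L.

14.0 mg/L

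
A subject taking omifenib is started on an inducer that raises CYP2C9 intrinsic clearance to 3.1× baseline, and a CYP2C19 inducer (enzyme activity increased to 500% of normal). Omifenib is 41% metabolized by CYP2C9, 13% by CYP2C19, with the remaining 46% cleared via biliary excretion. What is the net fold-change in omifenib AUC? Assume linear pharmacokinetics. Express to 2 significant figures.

The CYP2C9 pathway (41% of clearance) increases to 3.1× activity: 0.41 × 3.1 = 1.271.
The CYP2C19 pathway (13% of clearance) increases to 5× activity: 0.13 × 5 = 0.65.
The remaining 46% of clearance is unaffected.
Relative clearance = 1.271 + 0.65 + 0.46 = 2.381.
Net AUC ratio = 1 / 2.381 = 0.42.

0.42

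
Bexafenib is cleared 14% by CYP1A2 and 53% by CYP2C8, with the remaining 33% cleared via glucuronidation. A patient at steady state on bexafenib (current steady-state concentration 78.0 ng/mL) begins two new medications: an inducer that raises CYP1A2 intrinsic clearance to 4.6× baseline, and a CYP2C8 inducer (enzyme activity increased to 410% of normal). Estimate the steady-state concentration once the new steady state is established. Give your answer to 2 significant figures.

CYP1A2: 0.14 × 4.6 = 0.644
CYP2C8: 0.53 × 4.1 = 2.173
Other: 0.33 (unchanged)
Relative clearance = 0.644 + 2.173 + 0.33 = 3.147.
Steady-state concentration ∝ 1/CL: new value = 78.0 / 3.147 = 25 ng/mL.

25 ng/mL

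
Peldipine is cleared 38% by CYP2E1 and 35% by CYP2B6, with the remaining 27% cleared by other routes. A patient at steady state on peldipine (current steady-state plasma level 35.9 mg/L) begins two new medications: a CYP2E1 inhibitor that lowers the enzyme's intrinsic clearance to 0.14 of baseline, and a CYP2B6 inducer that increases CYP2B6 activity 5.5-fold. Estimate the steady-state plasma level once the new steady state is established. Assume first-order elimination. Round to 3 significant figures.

The CYP2E1 pathway (38% of clearance) drops to 0.14× activity: 0.38 × 0.14 = 0.0532.
The CYP2B6 pathway (35% of clearance) rises to 5.5× activity: 0.35 × 5.5 = 1.925.
Non-CYP routes (27%) are unchanged.
CL_new/CL_old = 0.0532 + 1.925 + 0.27 = 2.2482.
Steady-state plasma level ∝ 1/CL: new value = 35.9 / 2.2482 = 16.0 mg/L.

16.0 mg/L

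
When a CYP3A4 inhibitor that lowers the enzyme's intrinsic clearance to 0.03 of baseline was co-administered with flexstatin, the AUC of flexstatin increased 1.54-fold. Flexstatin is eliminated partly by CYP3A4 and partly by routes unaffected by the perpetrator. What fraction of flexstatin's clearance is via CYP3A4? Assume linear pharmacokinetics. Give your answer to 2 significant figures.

0.36

Let fm be the CYP3A4 fraction. New clearance relative to baseline = fm × 0.03 + (1 − fm).
AUC ratio = 1 / (new CL fraction), so new CL fraction = 1 / 1.54 = 0.6494.
fm × 0.03 + 1 − fm = 0.6494  ⇒  fm × (0.03 − 1) = −0.3506  ⇒  fm = 0.36.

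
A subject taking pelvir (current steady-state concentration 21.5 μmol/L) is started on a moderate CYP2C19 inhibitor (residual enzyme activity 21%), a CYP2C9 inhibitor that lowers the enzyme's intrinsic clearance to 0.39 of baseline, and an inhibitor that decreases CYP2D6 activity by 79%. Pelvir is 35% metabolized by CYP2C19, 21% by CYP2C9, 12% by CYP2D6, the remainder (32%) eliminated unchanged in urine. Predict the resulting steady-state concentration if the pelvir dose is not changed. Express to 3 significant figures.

The CYP2C19 pathway (35% of clearance) falls to 0.21× activity: 0.35 × 0.21 = 0.0735.
The CYP2C9 pathway (21% of clearance) is reduced to 0.39× activity: 0.21 × 0.39 = 0.0819.
The CYP2D6 pathway (12% of clearance) is reduced to 0.21× activity: 0.12 × 0.21 = 0.0252.
The remaining 32% of clearance is unaffected.
Relative clearance = 0.0735 + 0.0819 + 0.0252 + 0.32 = 0.5006.
New steady-state concentration = 21.5 / 0.5006 = 42.9 μmol/L (concentration scales inversely with clearance).

42.9 μmol/L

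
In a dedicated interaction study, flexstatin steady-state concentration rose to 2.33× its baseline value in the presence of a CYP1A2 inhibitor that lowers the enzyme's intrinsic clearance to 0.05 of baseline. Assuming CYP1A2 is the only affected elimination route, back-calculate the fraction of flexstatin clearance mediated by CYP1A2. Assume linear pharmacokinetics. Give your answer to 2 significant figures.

Let fm be the CYP1A2 fraction. New clearance relative to baseline = fm × 0.05 + (1 − fm).
Steady-state concentration ratio = 1 / (new CL fraction), so new CL fraction = 1 / 2.33 = 0.4292.
fm × 0.05 + 1 − fm = 0.4292  ⇒  fm × (0.05 − 1) = −0.5708  ⇒  fm = 0.60.

0.60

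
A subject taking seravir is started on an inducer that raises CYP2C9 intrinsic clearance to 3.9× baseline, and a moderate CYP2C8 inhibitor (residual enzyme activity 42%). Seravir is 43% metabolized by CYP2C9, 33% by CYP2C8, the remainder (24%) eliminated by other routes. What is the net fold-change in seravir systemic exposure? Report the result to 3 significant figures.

0.486

The CYP2C9 pathway (43% of clearance) rises to 3.9× activity: 0.43 × 3.9 = 1.677.
The CYP2C8 pathway (33% of clearance) is reduced to 0.42× activity: 0.33 × 0.42 = 0.1386.
Non-CYP routes (24%) are unchanged.
New clearance relative to baseline: 1.677 + 0.1386 + 0.24 = 2.0556.
Net systemic exposure ratio = 1 / 2.0556 = 0.486.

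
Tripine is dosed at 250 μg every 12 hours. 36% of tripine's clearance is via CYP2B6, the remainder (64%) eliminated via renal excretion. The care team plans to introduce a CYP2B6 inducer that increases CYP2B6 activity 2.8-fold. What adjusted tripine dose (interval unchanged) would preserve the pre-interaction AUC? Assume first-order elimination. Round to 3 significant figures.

412 μg

CYP2B6: 0.36 × 2.8 = 1.008
Other: 0.64 (unchanged)
New clearance relative to baseline: 1.008 + 0.64 = 1.648.
Exposure is unchanged when dose changes in proportion to clearance. New dose = 250 μg × 1.648 = 412 μg.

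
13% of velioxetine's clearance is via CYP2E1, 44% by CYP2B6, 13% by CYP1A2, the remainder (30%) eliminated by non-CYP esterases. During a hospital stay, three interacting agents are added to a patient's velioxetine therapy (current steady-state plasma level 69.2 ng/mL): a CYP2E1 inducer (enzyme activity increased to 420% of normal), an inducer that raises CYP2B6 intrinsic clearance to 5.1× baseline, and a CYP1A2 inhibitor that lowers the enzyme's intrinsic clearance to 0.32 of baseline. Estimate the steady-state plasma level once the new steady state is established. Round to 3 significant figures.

The CYP2E1 pathway (13% of clearance) is boosted to 4.2× activity: 0.13 × 4.2 = 0.546.
The CYP2B6 pathway (44% of clearance) rises to 5.1× activity: 0.44 × 5.1 = 2.244.
The CYP1A2 pathway (13% of clearance) drops to 0.32× activity: 0.13 × 0.32 = 0.0416.
Non-CYP routes (30%) are unchanged.
New clearance relative to baseline: 0.546 + 2.244 + 0.0416 + 0.3 = 3.1316.
New steady-state plasma level = 69.2 / 3.1316 = 22.1 ng/mL (concentration scales inversely with clearance).

22.1 ng/mL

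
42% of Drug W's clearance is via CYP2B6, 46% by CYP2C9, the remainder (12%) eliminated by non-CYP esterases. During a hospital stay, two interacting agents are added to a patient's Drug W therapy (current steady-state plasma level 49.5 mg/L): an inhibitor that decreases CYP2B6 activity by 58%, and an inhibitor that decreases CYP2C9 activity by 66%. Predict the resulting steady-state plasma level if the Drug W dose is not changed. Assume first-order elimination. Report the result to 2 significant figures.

1.1 × 10² mg/L

CYP2B6: 0.42 × 0.42 = 0.1764
CYP2C9: 0.46 × 0.34 = 0.1564
Other: 0.12 (unchanged)
Relative clearance = 0.1764 + 0.1564 + 0.12 = 0.4528.
Dividing the baseline by the relative clearance: 49.5 / 0.4528 = 1.1 × 10² mg/L.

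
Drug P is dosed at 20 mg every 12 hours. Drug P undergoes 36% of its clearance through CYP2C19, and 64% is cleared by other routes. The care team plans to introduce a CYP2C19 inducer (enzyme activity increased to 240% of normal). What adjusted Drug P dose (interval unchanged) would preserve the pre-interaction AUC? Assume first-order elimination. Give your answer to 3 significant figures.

The CYP2C19 pathway (36% of clearance) is boosted to 2.4× activity: 0.36 × 2.4 = 0.864.
The remaining 64% of clearance is unaffected.
Relative clearance = 0.864 + 0.64 = 1.504.
To maintain the same steady-state level, dose must scale with clearance: new dose = 20 × 1.504 = 30.1 mg.

30.1 mg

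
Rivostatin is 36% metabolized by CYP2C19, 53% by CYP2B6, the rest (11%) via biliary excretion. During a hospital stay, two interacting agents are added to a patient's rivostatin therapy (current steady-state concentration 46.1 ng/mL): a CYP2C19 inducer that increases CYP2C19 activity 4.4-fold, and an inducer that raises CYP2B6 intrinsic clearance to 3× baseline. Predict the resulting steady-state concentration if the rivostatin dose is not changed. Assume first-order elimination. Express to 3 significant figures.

CYP2C19: 0.36 × 4.4 = 1.584
CYP2B6: 0.53 × 3 = 1.59
Other: 0.11 (unchanged)
New clearance relative to baseline: 1.584 + 1.59 + 0.11 = 3.284.
New steady-state concentration = 46.1 / 3.284 = 14.0 ng/mL (concentration scales inversely with clearance).

14.0 ng/mL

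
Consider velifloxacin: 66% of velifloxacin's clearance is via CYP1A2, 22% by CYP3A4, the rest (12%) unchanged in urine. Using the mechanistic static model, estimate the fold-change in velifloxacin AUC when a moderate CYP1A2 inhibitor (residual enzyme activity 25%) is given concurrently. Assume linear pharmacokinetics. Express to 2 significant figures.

The CYP1A2 pathway (66% of clearance) drops to 0.25× activity: 0.66 × 0.25 = 0.165.
CYP3A4 (22%) and the residual 12% are unaffected.
Relative clearance = 0.165 + 0.22 + 0.12 = 0.505.
AUC is inversely proportional to clearance, so the fold-change is 1 / 0.505 = 2.0.

2.0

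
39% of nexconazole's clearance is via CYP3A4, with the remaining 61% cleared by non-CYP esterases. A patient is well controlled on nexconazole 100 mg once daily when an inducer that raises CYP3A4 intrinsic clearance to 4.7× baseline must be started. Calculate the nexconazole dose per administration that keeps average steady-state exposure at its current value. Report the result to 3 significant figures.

The CYP3A4 pathway (39% of clearance) rises to 4.7× activity: 0.39 × 4.7 = 1.833.
Non-CYP routes (61%) are unchanged.
CL_new/CL_old = 1.833 + 0.61 = 2.443.
Exposure is unchanged when dose changes in proportion to clearance. New dose = 100 mg × 2.443 = 244 mg.

244 mg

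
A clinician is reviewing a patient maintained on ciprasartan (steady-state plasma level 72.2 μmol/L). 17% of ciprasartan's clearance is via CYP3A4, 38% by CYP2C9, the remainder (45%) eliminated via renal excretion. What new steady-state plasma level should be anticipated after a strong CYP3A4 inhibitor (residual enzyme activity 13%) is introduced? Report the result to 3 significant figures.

The CYP3A4 pathway (17% of clearance) is reduced to 0.13× activity: 0.17 × 0.13 = 0.0221.
CYP2C9 (38%) and the residual 45% are unaffected.
New clearance relative to baseline: 0.0221 + 0.38 + 0.45 = 0.8521.
New steady-state plasma level = baseline ÷ relative clearance = 72.2 / 0.8521 = 84.7 μmol/L.

84.7 μmol/L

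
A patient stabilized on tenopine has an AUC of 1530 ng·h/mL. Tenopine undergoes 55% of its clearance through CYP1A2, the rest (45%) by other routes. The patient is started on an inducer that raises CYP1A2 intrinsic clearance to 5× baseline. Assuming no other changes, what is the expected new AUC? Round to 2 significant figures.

4.8 × 10² ng·h/mL

The CYP1A2 pathway (55% of clearance) increases to 5× activity: 0.55 × 5 = 2.75.
The remaining 45% of clearance is unaffected.
CL_new/CL_old = 2.75 + 0.45 = 3.2.
New AUC = baseline ÷ relative clearance = 1530 / 3.2 = 4.8 × 10² ng·h/mL.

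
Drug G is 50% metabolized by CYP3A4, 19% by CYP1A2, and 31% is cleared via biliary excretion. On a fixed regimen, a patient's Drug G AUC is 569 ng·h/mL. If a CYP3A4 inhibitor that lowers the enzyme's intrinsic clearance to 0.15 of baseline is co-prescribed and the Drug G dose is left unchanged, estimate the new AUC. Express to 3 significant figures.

990 ng·h/mL

CYP3A4: 0.5 × 0.15 = 0.075
CYP1A2: 0.19 (unchanged)
Other: 0.31 (unchanged)
Relative clearance = 0.075 + 0.19 + 0.31 = 0.575.
New AUC = baseline ÷ relative clearance = 569 / 0.575 = 990 ng·h/mL.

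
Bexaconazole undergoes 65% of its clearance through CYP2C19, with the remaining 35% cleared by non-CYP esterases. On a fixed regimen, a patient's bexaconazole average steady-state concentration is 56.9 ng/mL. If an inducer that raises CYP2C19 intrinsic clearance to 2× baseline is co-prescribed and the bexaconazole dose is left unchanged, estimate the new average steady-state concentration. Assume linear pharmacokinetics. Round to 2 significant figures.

The CYP2C19 pathway (65% of clearance) is boosted to 2× activity: 0.65 × 2 = 1.3.
Non-CYP routes (35%) are unchanged.
Relative clearance = 1.3 + 0.35 = 1.65.
New average steady-state concentration = baseline ÷ relative clearance = 56.9 / 1.65 = 34 ng/mL.

34 ng/mL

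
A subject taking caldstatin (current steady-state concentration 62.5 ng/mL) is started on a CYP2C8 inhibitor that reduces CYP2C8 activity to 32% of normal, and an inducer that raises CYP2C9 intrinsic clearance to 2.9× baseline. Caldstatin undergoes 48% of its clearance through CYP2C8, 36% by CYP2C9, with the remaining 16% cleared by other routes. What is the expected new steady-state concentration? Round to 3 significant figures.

The CYP2C8 pathway (48% of clearance) drops to 0.32× activity: 0.48 × 0.32 = 0.1536.
The CYP2C9 pathway (36% of clearance) increases to 2.9× activity: 0.36 × 2.9 = 1.044.
The remaining 16% of clearance is unaffected.
Relative clearance = 0.1536 + 1.044 + 0.16 = 1.3576.
Dividing the baseline by the relative clearance: 62.5 / 1.3576 = 46.0 ng/mL.

46.0 ng/mL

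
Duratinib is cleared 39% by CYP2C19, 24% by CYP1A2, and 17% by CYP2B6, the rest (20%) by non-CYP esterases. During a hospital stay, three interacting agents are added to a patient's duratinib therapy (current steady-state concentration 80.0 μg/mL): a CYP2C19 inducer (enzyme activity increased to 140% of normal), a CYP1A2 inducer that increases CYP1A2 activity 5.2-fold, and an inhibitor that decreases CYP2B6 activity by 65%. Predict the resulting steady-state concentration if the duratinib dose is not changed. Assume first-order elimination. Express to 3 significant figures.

39.0 μg/mL

The CYP2C19 pathway (39% of clearance) rises to 1.4× activity: 0.39 × 1.4 = 0.546.
The CYP1A2 pathway (24% of clearance) increases to 5.2× activity: 0.24 × 5.2 = 1.248.
The CYP2B6 pathway (17% of clearance) is reduced to 0.35× activity: 0.17 × 0.35 = 0.0595.
Non-CYP routes (20%) are unchanged.
New clearance relative to baseline: 0.546 + 1.248 + 0.0595 + 0.2 = 2.0535.
New steady-state concentration = 80.0 / 2.0535 = 39.0 μg/mL (concentration scales inversely with clearance).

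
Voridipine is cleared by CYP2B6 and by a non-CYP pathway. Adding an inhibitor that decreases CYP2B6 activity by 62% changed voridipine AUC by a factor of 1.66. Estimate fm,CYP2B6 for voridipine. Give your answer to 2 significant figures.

Let fm be the CYP2B6 fraction. New clearance relative to baseline = fm × 0.38 + (1 − fm).
AUC ratio = 1 / (new CL fraction), so new CL fraction = 1 / 1.66 = 0.6024.
fm × 0.38 + 1 − fm = 0.6024  ⇒  fm × (0.38 − 1) = −0.3976  ⇒  fm = 0.64.

0.64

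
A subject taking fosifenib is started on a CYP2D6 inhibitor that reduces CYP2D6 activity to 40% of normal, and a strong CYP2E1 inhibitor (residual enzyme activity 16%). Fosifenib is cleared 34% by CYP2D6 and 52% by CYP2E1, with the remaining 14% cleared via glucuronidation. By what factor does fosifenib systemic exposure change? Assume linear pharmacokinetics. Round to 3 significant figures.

2.78

The CYP2D6 pathway (34% of clearance) falls to 0.4× activity: 0.34 × 0.4 = 0.136.
The CYP2E1 pathway (52% of clearance) drops to 0.16× activity: 0.52 × 0.16 = 0.0832.
Non-CYP routes (14%) are unchanged.
CL_new/CL_old = 0.136 + 0.0832 + 0.14 = 0.3592.
Systemic exposure ∝ 1/CL: fold-change = 1 / 0.3592 = 2.78.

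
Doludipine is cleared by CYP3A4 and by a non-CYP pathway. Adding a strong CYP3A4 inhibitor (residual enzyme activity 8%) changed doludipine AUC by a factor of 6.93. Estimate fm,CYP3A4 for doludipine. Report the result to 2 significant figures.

Let x = fm,CYP3A4. Because AUC ∝ 1/CL, relative clearance fell to 1/6.93 = 0.1443.
Setting x·0.08 + (1 − x) = 0.1443 and solving: x = (0.1443 − 1)/(0.08 − 1) = 0.93.

0.93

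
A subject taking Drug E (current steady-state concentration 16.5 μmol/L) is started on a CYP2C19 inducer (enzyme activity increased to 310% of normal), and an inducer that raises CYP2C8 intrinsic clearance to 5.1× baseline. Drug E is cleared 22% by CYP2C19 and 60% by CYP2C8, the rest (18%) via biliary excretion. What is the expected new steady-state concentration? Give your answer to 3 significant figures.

The CYP2C19 pathway (22% of clearance) rises to 3.1× activity: 0.22 × 3.1 = 0.682.
The CYP2C8 pathway (60% of clearance) is boosted to 5.1× activity: 0.6 × 5.1 = 3.06.
The remaining 18% of clearance is unaffected.
Relative clearance = 0.682 + 3.06 + 0.18 = 3.922.
New steady-state concentration = 16.5 / 3.922 = 4.21 μmol/L (concentration scales inversely with clearance).

4.21 μmol/L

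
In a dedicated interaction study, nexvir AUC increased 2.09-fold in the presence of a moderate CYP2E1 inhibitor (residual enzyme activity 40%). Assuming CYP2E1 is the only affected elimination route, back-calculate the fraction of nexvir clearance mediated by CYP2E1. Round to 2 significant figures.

Write x for the fraction cleared via CYP2E1. The observed AUC change means clearance fell to 1/2.09 = 0.4785 of baseline.
Setting x·0.4 + (1 − x) = 0.4785 and solving: x = (0.4785 − 1)/(0.4 − 1) = 0.87.

0.87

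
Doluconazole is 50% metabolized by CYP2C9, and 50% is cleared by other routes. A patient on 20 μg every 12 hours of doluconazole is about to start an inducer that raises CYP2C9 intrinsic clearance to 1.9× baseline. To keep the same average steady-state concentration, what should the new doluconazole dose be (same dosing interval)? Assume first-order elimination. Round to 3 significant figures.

The CYP2C9 pathway (50% of clearance) rises to 1.9× activity: 0.5 × 1.9 = 0.95.
Non-CYP routes (50%) are unchanged.
New clearance relative to baseline: 0.95 + 0.5 = 1.45.
Css,avg = (dose rate)/CL, so holding Css fixed requires dose ∝ CL: 20 × 1.45 = 29.0 μg.

29.0 μg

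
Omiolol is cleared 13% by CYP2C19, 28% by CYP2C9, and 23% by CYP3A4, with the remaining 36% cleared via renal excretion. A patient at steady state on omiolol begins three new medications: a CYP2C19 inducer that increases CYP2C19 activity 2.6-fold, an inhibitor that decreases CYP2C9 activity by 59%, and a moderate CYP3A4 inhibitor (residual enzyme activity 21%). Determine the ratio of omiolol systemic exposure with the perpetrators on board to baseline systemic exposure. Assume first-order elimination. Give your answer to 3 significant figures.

1.16

The CYP2C19 pathway (13% of clearance) rises to 2.6× activity: 0.13 × 2.6 = 0.338.
The CYP2C9 pathway (28% of clearance) is reduced to 0.41× activity: 0.28 × 0.41 = 0.1148.
The CYP3A4 pathway (23% of clearance) falls to 0.21× activity: 0.23 × 0.21 = 0.0483.
Non-CYP routes (36%) are unchanged.
CL_new/CL_old = 0.338 + 0.1148 + 0.0483 + 0.36 = 0.8611.
Net systemic exposure ratio = 1 / 0.8611 = 1.16.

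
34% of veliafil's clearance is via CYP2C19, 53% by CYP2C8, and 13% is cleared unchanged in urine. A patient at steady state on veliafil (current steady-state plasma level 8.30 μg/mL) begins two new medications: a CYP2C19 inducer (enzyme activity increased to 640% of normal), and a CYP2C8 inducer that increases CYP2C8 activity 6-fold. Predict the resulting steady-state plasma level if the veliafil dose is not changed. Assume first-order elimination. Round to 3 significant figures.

The CYP2C19 pathway (34% of clearance) increases to 6.4× activity: 0.34 × 6.4 = 2.176.
The CYP2C8 pathway (53% of clearance) increases to 6× activity: 0.53 × 6 = 3.18.
The remaining 13% of clearance is unaffected.
Relative clearance = 2.176 + 3.18 + 0.13 = 5.486.
Steady-state plasma level ∝ 1/CL: new value = 8.30 / 5.486 = 1.51 μg/mL.

1.51 μg/mL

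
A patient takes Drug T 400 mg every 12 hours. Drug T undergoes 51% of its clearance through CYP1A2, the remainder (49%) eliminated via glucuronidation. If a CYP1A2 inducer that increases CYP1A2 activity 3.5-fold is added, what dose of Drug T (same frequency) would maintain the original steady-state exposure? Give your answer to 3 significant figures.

910 mg

CYP1A2: 0.51 × 3.5 = 1.785
Other: 0.49 (unchanged)
Relative clearance = 1.785 + 0.49 = 2.275.
To maintain the same steady-state level, dose must scale with clearance: new dose = 400 × 2.275 = 910 mg.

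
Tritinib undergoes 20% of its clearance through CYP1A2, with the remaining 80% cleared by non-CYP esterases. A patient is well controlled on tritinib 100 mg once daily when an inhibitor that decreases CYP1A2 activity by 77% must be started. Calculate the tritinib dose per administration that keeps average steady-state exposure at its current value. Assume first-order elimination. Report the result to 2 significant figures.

The CYP1A2 pathway (20% of clearance) is reduced to 0.23× activity: 0.2 × 0.23 = 0.046.
Non-CYP routes (80%) are unchanged.
New clearance relative to baseline: 0.046 + 0.8 = 0.846.
To maintain the same steady-state level, dose must scale with clearance: new dose = 100 × 0.846 = 85 mg.

85 mg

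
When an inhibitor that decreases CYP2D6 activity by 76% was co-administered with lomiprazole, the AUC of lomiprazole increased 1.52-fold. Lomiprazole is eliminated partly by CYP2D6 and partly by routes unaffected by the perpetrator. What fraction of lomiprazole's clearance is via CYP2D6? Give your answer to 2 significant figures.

0.45

Let x = fm,CYP2D6. Because AUC ∝ 1/CL, relative clearance fell to 1/1.52 = 0.6579.
Setting x·0.24 + (1 − x) = 0.6579 and solving: x = (0.6579 − 1)/(0.24 − 1) = 0.45.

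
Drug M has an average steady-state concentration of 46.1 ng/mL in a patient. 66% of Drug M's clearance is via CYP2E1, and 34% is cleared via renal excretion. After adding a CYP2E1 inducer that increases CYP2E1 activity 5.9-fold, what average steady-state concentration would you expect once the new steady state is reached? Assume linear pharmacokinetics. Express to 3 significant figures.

10.9 ng/mL

CYP2E1: 0.66 × 5.9 = 3.894
Other: 0.34 (unchanged)
Relative clearance = 3.894 + 0.34 = 4.234.
With dosing unchanged, average steady-state concentration scales as 1/CL: 46.1 / 4.234 = 10.9 ng/mL.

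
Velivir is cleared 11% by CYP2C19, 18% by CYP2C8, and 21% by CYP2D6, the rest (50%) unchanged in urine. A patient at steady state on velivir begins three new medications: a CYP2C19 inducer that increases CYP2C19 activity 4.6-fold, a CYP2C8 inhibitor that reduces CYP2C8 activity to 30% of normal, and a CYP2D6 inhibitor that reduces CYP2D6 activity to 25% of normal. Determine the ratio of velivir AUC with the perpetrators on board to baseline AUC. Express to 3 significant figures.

CYP2C19: 0.11 × 4.6 = 0.506
CYP2C8: 0.18 × 0.3 = 0.054
CYP2D6: 0.21 × 0.25 = 0.0525
Other: 0.5 (unchanged)
CL_new/CL_old = 0.506 + 0.054 + 0.0525 + 0.5 = 1.1125.
Because AUC varies inversely with clearance, the combined effect is 1 / 1.1125 = 0.899.

0.899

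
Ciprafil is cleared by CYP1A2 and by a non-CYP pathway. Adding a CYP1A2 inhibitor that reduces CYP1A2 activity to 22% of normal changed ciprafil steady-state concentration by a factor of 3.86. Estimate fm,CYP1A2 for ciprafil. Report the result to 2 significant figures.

CL'/CL = 1 / 3.86 = 0.2591
0.22·fm + (1 − fm) = 0.2591
fm = (0.2591 − 1) / (0.22 − 1) = 0.95

0.95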